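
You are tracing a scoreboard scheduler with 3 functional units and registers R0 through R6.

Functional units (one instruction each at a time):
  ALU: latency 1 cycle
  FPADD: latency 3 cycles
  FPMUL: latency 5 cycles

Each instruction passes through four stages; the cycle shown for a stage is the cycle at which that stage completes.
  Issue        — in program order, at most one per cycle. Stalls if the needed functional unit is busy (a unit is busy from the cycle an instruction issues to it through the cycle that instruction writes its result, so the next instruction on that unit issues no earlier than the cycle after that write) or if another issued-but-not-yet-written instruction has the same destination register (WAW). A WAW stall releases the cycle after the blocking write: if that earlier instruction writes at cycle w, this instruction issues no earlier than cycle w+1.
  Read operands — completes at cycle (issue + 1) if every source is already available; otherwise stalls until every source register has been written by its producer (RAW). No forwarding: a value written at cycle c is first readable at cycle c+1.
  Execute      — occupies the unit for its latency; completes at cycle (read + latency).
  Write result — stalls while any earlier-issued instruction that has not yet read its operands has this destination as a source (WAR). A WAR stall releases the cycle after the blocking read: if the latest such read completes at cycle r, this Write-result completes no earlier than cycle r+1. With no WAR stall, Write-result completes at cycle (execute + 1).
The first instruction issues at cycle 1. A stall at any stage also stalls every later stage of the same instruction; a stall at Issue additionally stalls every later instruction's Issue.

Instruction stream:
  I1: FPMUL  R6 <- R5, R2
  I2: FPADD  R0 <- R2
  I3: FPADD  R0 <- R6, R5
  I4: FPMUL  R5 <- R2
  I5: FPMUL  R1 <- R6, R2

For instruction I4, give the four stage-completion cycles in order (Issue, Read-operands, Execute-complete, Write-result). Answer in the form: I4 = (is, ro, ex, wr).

c1: I1 issues→FPMUL
c2: I1 reads; I2 issues→FPADD
c3: I2 reads
c6: I2 exec-done
c7: I1 exec-done; I2 writes R0
c8: I1 writes R6; I3 issues→FPADD
c9: I3 reads; I4 issues→FPMUL
c10: I4 reads
c12: I3 exec-done
c13: I3 writes R0
c15: I4 exec-done
c16: I4 writes R5
c17: I5 issues→FPMUL
c18: I5 reads
c23: I5 exec-done
c24: I5 writes R1

I4 = (9, 10, 15, 16)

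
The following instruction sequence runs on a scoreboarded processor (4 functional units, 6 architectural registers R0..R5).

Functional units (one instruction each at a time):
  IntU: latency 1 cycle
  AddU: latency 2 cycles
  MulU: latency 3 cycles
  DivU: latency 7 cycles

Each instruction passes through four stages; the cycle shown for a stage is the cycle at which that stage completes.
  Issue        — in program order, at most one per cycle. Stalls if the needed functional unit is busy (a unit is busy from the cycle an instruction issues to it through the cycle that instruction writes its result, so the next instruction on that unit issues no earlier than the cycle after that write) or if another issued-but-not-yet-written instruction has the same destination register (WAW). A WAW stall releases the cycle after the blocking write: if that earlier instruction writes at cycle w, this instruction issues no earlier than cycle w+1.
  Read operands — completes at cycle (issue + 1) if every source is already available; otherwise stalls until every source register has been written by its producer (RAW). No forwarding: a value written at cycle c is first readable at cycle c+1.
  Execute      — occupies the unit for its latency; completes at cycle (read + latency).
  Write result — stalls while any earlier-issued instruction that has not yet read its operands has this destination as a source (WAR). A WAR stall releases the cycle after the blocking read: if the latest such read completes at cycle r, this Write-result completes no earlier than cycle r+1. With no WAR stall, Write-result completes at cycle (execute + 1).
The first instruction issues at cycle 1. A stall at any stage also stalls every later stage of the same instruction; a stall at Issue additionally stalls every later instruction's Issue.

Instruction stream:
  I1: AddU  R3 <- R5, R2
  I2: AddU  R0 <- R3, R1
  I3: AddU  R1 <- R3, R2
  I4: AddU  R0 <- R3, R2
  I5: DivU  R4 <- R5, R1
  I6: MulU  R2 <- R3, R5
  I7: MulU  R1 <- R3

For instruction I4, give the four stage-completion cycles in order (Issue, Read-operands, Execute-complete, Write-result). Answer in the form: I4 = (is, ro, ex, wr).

t=1  I1→AddU
t=2  I1 RO
t=4  I1 EX
t=5  I1 WR R3
t=6  I2→AddU
t=7  I2 RO
t=9  I2 EX
t=10  I2 WR R0
t=11  I3→AddU
t=12  I3 RO
t=14  I3 EX
t=15  I3 WR R1
t=16  I4→AddU
t=17  I4 RO · I5→DivU
t=18  I5 RO · I6→MulU
t=19  I4 EX · I6 RO
t=20  I4 WR R0
t=22  I6 EX
t=23  I6 WR R2
t=24  I7→MulU
t=25  I5 EX · I7 RO
t=26  I5 WR R4
t=28  I7 EX
t=29  I7 WR R1

I4 = (16, 17, 19, 20)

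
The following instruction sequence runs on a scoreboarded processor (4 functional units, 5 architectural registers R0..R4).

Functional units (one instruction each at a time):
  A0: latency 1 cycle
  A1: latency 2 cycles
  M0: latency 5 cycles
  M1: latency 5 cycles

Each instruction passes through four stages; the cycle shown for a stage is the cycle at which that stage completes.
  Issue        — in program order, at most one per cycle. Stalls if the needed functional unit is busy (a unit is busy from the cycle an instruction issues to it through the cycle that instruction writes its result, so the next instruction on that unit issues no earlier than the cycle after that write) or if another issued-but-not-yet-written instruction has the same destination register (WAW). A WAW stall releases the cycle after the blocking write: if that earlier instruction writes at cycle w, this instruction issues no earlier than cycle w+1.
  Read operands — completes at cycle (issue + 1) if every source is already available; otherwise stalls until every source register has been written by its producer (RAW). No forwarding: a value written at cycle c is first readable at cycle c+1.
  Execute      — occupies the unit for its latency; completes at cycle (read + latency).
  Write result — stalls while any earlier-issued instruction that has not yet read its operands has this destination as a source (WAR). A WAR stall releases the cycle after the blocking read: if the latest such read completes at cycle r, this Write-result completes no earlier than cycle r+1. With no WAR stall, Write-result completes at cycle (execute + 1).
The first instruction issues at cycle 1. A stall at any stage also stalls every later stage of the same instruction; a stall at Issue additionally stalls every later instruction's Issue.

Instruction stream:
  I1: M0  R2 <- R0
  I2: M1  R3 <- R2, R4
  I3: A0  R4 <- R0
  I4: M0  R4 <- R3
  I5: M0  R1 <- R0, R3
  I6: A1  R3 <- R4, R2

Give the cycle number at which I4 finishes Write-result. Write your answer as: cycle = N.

cycle 1: I1 dispatched to M0
cycle 2: I1 operands ready · I2 dispatched to M1
cycle 3: I3 dispatched to A0
cycle 4: I3 operands ready
cycle 5: I3 complete
cycle 7: I1 complete
cycle 8: R2←I1
cycle 9: I2 operands ready
cycle 10: R4←I3
cycle 11: I4 dispatched to M0
cycle 14: I2 complete
cycle 15: R3←I2
cycle 16: I4 operands ready
cycle 21: I4 complete
cycle 22: R4←I4
cycle 23: I5 dispatched to M0
cycle 24: I5 operands ready · I6 dispatched to A1
cycle 25: I6 operands ready
cycle 27: I6 complete
cycle 28: R3←I6
cycle 29: I5 complete
cycle 30: R1←I5

cycle = 22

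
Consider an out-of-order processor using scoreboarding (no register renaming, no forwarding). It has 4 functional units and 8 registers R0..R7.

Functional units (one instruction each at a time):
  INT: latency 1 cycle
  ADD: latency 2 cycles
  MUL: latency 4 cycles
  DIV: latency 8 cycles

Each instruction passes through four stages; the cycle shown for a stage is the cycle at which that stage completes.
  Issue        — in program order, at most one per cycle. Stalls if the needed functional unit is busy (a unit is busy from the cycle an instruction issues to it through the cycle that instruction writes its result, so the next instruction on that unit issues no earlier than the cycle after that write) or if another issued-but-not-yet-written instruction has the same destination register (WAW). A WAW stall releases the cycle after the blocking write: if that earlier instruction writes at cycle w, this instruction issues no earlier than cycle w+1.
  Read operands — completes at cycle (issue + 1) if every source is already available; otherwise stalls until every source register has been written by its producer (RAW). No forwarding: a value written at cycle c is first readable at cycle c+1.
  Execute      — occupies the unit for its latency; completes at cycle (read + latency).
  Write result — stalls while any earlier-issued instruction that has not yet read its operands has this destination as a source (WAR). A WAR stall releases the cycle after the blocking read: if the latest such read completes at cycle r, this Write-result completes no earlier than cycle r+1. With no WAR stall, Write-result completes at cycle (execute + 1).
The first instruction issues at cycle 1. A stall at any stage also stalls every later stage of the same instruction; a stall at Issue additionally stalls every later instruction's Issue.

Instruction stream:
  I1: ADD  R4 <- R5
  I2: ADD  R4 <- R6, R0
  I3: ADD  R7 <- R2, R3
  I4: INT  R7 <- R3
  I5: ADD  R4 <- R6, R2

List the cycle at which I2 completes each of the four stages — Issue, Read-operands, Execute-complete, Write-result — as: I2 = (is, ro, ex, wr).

I2 = (6, 7, 9, 10)

I1 -> (1, 2, 4, 5)
I2 -> (6, 7, 9, 10)  // struct: ADD busy until I1 writes@5
I3 -> (11, 12, 14, 15)  // struct: ADD busy until I2 writes@10
I4 -> (16, 17, 18, 19)  // WAW R7: wait I3 write@15
I5 -> (17, 18, 20, 21)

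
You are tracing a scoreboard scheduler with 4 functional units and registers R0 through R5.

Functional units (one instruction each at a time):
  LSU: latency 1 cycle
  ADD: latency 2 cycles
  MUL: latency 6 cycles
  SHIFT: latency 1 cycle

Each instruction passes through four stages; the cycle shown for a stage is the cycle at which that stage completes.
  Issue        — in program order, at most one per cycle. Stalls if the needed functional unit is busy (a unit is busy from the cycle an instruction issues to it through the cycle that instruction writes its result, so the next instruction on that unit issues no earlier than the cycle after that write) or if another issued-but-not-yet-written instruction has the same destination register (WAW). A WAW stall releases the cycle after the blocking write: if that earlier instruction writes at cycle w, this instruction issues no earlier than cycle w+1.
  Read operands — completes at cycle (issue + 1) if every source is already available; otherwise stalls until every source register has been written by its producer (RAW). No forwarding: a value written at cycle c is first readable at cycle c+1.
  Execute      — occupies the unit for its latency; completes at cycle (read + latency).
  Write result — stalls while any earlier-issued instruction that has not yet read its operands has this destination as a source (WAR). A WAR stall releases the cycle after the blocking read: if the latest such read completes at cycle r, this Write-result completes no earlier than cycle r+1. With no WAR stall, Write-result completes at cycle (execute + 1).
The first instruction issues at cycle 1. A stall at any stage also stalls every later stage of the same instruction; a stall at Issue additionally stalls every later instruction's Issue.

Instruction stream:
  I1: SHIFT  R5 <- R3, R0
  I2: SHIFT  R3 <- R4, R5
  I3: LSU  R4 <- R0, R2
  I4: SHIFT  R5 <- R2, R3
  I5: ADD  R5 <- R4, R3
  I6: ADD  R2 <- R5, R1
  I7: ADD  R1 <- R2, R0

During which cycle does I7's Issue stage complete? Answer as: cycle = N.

cycle = 23

[1] I1 issues→SHIFT
[2] I1 reads
[3] I1 exec-done
[4] I1 writes R5
[5] I2 issues→SHIFT
[6] I2 reads · I3 issues→LSU
[7] I2 exec-done · I3 reads
[8] I2 writes R3 · I3 exec-done
[9] I3 writes R4 · I4 issues→SHIFT
[10] I4 reads
[11] I4 exec-done
[12] I4 writes R5
[13] I5 issues→ADD
[14] I5 reads
[16] I5 exec-done
[17] I5 writes R5
[18] I6 issues→ADD
[19] I6 reads
[21] I6 exec-done
[22] I6 writes R2
[23] I7 issues→ADD
[24] I7 reads
[26] I7 exec-done
[27] I7 writes R1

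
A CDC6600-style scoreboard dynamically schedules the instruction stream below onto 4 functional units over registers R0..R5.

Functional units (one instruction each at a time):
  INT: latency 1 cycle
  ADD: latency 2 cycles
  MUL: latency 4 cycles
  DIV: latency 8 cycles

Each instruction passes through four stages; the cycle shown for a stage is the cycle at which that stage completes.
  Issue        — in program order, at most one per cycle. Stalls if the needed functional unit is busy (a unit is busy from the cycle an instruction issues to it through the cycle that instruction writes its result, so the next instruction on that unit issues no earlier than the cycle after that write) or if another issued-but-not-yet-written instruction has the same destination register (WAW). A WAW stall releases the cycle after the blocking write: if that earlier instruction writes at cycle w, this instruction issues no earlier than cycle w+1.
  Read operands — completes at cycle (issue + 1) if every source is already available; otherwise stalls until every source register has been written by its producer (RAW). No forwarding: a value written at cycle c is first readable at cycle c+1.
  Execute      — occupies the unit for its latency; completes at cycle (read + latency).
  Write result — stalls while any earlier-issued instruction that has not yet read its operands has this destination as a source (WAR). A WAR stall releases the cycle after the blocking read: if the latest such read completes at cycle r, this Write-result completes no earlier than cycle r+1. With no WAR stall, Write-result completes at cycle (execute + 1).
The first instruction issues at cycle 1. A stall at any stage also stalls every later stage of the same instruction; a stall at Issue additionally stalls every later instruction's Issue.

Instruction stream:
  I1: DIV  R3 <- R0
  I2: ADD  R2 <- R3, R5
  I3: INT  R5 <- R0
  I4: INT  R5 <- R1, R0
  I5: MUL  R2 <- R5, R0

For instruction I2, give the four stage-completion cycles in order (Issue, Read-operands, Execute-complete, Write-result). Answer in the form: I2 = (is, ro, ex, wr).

I1  is:1  ro:2  ex:10  wr:11
I2  is:2  ro:12  ex:14  wr:15  — RAW R3: wait I1 write@11
I3  is:3  ro:4  ex:5  wr:13  — WAR R5: wait I2 read@12
I4  is:14  ro:15  ex:16  wr:17  — struct: INT busy until I3 writes@13
I5  is:16  ro:18  ex:22  wr:23  — WAW R2: wait I2 write@15, RAW R5: wait I4 write@17

I2 = (2, 12, 14, 15)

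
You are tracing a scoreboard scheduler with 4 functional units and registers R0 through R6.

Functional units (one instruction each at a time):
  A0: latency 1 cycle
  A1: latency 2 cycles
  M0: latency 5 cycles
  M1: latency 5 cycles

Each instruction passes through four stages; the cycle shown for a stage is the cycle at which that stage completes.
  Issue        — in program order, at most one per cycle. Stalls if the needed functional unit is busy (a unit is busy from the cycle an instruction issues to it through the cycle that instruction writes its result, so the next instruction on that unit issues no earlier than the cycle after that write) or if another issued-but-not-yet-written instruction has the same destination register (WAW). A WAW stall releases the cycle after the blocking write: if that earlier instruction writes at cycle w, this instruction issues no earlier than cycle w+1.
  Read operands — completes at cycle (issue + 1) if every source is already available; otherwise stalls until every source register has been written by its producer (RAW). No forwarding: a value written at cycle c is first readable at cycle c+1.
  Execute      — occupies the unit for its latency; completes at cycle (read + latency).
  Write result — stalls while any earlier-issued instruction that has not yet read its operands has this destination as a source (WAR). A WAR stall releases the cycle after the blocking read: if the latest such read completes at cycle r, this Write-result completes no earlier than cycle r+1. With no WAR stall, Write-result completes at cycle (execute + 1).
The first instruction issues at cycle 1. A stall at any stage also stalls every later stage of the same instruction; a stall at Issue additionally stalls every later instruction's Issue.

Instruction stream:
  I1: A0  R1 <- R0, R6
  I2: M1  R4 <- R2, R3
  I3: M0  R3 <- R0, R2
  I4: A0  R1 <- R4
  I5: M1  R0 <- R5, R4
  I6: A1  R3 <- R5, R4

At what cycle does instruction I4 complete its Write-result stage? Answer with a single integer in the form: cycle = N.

cycle = 12

1) issue 1, read 2, done 3, write 4
2) issue 2, read 3, done 8, write 9
3) issue 3, read 4, done 9, write 10
4) issue 5, read 10, done 11, write 12  <struct: A0 busy until I1 writes@4 / RAW R4: wait I2 write@9>
5) issue 10, read 11, done 16, write 17  <struct: M1 busy until I2 writes@9>
6) issue 11, read 12, done 14, write 15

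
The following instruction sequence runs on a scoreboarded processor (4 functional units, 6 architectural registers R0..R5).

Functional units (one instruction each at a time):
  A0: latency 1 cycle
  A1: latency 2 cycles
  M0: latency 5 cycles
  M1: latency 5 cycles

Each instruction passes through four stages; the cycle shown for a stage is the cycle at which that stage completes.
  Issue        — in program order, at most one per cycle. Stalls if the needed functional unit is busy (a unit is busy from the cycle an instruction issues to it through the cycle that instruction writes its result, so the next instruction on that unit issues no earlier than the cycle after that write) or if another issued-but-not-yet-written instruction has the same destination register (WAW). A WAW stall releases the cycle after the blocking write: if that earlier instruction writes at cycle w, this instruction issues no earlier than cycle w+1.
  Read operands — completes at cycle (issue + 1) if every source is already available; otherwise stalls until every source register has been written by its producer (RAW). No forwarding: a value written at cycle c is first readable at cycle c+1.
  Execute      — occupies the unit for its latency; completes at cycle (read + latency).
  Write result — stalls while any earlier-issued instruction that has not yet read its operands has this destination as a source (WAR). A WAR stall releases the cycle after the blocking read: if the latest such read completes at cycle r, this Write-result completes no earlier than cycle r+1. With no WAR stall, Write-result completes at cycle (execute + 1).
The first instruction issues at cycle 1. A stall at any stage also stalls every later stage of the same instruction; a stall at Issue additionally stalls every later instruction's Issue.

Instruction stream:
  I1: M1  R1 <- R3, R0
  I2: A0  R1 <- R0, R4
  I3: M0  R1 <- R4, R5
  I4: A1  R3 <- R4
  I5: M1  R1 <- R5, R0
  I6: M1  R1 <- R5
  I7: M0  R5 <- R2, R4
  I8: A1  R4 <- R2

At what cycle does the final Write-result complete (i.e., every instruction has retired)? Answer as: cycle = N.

cycle = 37

I1  is:1  ro:2  ex:7  wr:8
I2  is:9  ro:10  ex:11  wr:12  — WAW R1: wait I1 write@8
I3  is:13  ro:14  ex:19  wr:20  — WAW R1: wait I2 write@12
I4  is:14  ro:15  ex:17  wr:18
I5  is:21  ro:22  ex:27  wr:28  — WAW R1: wait I3 write@20
I6  is:29  ro:30  ex:35  wr:36  — struct: M1 busy until I5 writes@28
I7  is:30  ro:31  ex:36  wr:37
I8  is:31  ro:32  ex:34  wr:35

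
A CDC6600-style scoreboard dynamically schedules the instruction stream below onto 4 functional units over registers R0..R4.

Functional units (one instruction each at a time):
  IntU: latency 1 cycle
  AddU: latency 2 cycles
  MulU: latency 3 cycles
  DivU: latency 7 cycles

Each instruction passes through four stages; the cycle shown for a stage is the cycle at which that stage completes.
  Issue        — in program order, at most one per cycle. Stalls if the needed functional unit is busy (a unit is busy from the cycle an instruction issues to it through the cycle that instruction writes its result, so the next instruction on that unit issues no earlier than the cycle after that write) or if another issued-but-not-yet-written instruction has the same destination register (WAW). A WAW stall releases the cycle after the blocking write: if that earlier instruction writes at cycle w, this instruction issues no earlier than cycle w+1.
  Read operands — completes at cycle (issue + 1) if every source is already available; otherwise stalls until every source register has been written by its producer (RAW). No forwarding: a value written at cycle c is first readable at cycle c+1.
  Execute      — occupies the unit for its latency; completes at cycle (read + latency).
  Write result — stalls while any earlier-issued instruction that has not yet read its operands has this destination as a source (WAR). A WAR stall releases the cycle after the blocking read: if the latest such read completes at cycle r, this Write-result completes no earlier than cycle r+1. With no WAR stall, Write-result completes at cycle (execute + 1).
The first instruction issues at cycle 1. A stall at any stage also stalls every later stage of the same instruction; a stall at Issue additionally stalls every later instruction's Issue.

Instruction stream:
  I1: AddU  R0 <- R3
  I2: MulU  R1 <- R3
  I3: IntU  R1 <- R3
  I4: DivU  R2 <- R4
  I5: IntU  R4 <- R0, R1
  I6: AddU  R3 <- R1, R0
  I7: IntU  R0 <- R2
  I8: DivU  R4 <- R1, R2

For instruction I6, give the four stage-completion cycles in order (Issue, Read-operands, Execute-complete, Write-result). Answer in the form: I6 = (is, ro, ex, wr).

I6 = (13, 14, 16, 17)

I1: IS=1 RO=2 EX=4 WR=5
I2: IS=2 RO=3 EX=6 WR=7
I3: IS=8 RO=9 EX=10 WR=11  [WAW R1: wait I2 write@7]
I4: IS=9 RO=10 EX=17 WR=18
I5: IS=12 RO=13 EX=14 WR=15  [struct: IntU busy until I3 writes@11]
I6: IS=13 RO=14 EX=16 WR=17
I7: IS=16 RO=19 EX=20 WR=21  [struct: IntU busy until I5 writes@15; RAW R2: wait I4 write@18]
I8: IS=19 RO=20 EX=27 WR=28  [struct: DivU busy until I4 writes@18]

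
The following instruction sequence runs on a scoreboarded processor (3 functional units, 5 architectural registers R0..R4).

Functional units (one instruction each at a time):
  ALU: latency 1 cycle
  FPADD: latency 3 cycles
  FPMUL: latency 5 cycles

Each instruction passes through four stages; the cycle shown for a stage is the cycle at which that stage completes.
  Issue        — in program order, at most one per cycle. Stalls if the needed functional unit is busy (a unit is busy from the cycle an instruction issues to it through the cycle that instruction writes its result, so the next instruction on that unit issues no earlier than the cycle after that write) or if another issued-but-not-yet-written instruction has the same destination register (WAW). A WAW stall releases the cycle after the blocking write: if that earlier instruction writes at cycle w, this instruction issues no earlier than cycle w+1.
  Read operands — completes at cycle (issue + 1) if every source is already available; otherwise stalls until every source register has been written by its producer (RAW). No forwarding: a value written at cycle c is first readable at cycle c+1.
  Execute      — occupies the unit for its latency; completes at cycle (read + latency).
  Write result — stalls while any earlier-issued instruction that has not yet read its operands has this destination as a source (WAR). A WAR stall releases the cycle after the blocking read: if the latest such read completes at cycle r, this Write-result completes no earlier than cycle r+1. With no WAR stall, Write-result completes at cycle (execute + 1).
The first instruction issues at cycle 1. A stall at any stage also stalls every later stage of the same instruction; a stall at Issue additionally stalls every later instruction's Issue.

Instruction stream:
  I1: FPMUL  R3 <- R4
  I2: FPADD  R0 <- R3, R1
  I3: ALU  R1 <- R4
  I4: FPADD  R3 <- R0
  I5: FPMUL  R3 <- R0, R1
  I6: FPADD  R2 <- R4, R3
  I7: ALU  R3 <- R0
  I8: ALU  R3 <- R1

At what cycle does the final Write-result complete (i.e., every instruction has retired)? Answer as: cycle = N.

  I1 | 1 | 2 | 7 | 8
  I2 | 2 | 9 | 12 | 13   RAW R3: wait I1 write@8
  I3 | 3 | 4 | 5 | 10   WAR R1: wait I2 read@9
  I4 | 14 | 15 | 18 | 19   struct: FPADD busy until I2 writes@13
  I5 | 20 | 21 | 26 | 27   WAW R3: wait I4 write@19
  I6 | 21 | 28 | 31 | 32   RAW R3: wait I5 write@27
  I7 | 28 | 29 | 30 | 31   WAW R3: wait I5 write@27
  I8 | 32 | 33 | 34 | 35   struct: ALU busy until I7 writes@31

cycle = 35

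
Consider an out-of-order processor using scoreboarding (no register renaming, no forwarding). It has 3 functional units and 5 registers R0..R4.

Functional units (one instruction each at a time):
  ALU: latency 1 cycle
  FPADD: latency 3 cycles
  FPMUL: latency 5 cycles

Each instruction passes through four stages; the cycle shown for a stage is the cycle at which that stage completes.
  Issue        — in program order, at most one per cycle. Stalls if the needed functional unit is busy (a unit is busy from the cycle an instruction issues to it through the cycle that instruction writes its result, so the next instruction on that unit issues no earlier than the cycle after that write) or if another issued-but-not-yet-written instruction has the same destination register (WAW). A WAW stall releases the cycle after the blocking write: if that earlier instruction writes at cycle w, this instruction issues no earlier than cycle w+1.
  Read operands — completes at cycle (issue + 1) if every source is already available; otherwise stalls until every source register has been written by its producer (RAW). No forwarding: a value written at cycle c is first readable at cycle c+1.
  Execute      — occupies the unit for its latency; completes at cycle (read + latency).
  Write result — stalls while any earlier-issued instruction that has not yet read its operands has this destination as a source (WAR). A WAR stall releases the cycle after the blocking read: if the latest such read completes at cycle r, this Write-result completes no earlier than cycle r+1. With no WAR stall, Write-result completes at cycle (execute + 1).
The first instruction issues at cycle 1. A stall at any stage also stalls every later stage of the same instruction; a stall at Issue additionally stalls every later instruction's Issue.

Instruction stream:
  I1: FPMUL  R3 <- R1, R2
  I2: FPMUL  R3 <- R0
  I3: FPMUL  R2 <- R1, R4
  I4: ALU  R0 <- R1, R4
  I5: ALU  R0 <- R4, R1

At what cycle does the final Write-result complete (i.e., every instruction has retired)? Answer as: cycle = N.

I1 -> (1, 2, 7, 8)
I2 -> (9, 10, 15, 16)  // struct: FPMUL busy until I1 writes@8
I3 -> (17, 18, 23, 24)  // struct: FPMUL busy until I2 writes@16
I4 -> (18, 19, 20, 21)
I5 -> (22, 23, 24, 25)  // struct: ALU busy until I4 writes@21

cycle = 25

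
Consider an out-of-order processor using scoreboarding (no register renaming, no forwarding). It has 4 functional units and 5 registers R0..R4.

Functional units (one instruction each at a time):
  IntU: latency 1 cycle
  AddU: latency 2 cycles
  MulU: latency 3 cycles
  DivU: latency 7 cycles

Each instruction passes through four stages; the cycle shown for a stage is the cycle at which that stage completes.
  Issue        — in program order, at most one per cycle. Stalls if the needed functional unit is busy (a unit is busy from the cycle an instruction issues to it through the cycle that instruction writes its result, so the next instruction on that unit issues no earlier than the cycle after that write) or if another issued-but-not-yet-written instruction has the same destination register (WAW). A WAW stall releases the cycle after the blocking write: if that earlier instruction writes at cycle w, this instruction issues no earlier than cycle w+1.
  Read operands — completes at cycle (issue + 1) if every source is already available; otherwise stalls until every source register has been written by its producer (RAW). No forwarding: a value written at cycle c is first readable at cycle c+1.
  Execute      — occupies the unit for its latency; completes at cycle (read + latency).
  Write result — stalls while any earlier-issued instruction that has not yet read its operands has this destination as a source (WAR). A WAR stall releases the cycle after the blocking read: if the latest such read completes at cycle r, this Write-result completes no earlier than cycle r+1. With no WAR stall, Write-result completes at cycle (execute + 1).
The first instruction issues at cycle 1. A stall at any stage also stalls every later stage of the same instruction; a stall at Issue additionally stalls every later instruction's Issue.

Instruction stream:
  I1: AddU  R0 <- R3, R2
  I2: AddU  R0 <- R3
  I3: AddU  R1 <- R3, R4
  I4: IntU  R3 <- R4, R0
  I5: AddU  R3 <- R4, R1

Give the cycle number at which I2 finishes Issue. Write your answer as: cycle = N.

cycle = 6

[I1] 1/2/4/5
[I2] 6/7/9/10  (struct: AddU busy until I1 writes@5)
[I3] 11/12/14/15  (struct: AddU busy until I2 writes@10)
[I4] 12/13/14/15
[I5] 16/17/19/20  (WAW R3: wait I4 write@15)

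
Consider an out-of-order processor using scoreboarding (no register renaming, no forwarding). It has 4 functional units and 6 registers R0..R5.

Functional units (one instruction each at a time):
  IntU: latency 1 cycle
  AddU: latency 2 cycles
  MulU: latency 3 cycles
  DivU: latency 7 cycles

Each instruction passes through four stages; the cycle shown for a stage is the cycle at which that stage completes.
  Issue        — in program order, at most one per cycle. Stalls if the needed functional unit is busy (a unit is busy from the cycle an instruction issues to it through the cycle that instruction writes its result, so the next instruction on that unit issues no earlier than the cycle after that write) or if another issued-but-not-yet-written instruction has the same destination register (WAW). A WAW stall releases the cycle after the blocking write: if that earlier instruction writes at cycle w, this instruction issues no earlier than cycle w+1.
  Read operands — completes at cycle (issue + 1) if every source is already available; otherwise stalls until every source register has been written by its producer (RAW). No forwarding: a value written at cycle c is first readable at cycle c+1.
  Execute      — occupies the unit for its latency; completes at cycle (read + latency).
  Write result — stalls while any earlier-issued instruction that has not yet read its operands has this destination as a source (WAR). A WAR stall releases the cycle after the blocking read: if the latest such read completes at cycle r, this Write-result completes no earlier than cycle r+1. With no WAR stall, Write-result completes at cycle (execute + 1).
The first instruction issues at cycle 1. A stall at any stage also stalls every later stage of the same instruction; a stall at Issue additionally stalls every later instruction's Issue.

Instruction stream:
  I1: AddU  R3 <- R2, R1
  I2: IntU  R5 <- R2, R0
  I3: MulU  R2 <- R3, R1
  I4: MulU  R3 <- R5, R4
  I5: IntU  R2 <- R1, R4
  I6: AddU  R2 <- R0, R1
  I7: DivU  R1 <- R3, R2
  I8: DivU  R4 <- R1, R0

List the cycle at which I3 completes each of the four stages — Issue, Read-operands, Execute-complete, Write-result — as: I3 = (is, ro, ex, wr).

I3 = (3, 6, 9, 10)

I1 -> (1, 2, 4, 5)
I2 -> (2, 3, 4, 5)
I3 -> (3, 6, 9, 10)  // RAW R3: wait I1 write@5
I4 -> (11, 12, 15, 16)  // struct: MulU busy until I3 writes@10
I5 -> (12, 13, 14, 15)
I6 -> (16, 17, 19, 20)  // WAW R2: wait I5 write@15
I7 -> (17, 21, 28, 29)  // RAW R2: wait I6 write@20
I8 -> (30, 31, 38, 39)  // struct: DivU busy until I7 writes@29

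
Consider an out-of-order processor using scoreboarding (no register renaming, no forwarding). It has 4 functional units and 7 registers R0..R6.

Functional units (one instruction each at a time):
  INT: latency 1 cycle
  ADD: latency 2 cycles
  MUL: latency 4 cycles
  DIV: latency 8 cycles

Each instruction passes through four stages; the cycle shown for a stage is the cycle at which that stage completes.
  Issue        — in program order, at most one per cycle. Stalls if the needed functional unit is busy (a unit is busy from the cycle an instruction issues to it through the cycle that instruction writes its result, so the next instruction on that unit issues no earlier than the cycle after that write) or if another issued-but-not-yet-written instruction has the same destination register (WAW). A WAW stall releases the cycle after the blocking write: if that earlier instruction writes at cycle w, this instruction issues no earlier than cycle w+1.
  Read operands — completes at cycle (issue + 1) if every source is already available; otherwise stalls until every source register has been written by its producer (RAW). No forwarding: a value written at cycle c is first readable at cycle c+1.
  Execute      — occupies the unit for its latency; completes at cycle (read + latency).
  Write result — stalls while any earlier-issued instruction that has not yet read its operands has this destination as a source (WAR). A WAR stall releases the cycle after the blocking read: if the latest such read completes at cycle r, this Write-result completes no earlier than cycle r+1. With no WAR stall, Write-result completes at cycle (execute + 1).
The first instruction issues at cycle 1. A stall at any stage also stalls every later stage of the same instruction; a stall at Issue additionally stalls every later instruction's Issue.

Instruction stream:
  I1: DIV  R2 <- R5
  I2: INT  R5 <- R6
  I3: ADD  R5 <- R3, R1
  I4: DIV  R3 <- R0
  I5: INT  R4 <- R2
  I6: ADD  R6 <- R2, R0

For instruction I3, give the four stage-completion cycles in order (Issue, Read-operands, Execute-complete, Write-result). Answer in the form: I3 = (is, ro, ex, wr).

1) issue 1, read 2, done 10, write 11
2) issue 2, read 3, done 4, write 5
3) issue 6, read 7, done 9, write 10  <WAW R5: wait I2 write@5>
4) issue 12, read 13, done 21, write 22  <struct: DIV busy until I1 writes@11>
5) issue 13, read 14, done 15, write 16
6) issue 14, read 15, done 17, write 18

I3 = (6, 7, 9, 10)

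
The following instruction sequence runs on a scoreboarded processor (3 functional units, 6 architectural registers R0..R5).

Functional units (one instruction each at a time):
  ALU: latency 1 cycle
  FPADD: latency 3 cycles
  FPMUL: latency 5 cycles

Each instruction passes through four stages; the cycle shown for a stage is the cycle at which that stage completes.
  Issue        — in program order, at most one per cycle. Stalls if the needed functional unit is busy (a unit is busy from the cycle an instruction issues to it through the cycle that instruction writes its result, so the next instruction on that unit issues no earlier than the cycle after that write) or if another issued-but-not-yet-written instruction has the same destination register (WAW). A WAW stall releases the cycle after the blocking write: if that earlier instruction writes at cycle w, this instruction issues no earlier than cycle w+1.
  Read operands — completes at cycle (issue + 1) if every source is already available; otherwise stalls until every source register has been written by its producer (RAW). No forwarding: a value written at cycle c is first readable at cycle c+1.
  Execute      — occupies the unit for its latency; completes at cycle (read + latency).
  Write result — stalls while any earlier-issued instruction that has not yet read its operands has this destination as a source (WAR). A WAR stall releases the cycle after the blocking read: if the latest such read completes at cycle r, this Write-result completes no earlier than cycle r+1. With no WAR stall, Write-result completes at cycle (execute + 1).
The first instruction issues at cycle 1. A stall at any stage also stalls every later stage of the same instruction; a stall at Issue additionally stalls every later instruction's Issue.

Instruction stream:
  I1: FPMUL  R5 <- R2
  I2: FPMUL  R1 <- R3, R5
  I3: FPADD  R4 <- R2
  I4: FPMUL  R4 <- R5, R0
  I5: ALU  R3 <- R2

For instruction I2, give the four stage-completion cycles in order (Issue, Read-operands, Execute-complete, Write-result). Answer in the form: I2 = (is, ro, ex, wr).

I1  is:1  ro:2  ex:7  wr:8
I2  is:9  ro:10  ex:15  wr:16  — struct: FPMUL busy until I1 writes@8
I3  is:10  ro:11  ex:14  wr:15
I4  is:17  ro:18  ex:23  wr:24  — struct: FPMUL busy until I2 writes@16
I5  is:18  ro:19  ex:20  wr:21

I2 = (9, 10, 15, 16)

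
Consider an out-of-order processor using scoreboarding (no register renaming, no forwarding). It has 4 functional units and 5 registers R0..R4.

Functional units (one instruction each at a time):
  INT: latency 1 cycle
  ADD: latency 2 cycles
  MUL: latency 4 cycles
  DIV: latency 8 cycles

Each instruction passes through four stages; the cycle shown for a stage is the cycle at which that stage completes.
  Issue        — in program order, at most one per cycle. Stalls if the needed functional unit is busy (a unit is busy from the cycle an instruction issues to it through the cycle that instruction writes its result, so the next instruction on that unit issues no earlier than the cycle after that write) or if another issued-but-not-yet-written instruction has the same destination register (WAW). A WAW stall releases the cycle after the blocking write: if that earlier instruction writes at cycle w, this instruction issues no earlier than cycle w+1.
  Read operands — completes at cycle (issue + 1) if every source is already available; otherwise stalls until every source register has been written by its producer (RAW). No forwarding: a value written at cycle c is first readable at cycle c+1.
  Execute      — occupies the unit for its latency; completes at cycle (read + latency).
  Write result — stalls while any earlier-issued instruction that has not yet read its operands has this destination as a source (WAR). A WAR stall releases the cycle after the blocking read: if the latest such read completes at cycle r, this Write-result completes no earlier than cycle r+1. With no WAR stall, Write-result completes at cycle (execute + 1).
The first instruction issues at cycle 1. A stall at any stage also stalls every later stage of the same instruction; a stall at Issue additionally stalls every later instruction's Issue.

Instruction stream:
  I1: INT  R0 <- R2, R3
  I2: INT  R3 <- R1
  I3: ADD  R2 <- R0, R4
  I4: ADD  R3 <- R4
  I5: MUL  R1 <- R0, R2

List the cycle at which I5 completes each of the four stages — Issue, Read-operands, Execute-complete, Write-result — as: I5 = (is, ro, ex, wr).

I5 = (12, 13, 17, 18)

[I1] 1/2/3/4
[I2] 5/6/7/8  (struct: INT busy until I1 writes@4)
[I3] 6/7/9/10
[I4] 11/12/14/15  (struct: ADD busy until I3 writes@10)
[I5] 12/13/17/18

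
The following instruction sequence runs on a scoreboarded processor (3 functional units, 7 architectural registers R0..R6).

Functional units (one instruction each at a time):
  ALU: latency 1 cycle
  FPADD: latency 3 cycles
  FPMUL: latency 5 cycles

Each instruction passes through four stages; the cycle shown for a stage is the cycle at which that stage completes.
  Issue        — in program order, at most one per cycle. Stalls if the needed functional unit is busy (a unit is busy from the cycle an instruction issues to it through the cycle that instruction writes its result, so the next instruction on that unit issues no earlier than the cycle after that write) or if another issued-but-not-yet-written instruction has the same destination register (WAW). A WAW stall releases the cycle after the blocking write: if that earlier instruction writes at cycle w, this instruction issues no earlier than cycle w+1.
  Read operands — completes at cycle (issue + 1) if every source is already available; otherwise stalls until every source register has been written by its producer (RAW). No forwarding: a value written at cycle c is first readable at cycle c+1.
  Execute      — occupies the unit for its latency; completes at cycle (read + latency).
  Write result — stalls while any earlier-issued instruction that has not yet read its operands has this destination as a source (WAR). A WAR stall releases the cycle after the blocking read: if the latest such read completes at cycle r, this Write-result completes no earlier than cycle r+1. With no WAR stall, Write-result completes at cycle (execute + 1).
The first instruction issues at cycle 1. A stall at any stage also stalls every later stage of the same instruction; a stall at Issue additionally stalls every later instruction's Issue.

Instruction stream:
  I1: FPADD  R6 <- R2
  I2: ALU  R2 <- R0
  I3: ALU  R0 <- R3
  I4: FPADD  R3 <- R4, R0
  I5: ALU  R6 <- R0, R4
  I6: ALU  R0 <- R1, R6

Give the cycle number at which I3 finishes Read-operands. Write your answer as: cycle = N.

cycle = 7

[1] I1 issues→FPADD
[2] I1 reads, I2 issues→ALU
[3] I2 reads
[4] I2 exec-done
[5] I1 exec-done, I2 writes R2
[6] I1 writes R6, I3 issues→ALU
[7] I3 reads, I4 issues→FPADD
[8] I3 exec-done
[9] I3 writes R0
[10] I4 reads, I5 issues→ALU
[11] I5 reads
[12] I5 exec-done
[13] I4 exec-done, I5 writes R6
[14] I4 writes R3, I6 issues→ALU
[15] I6 reads
[16] I6 exec-done
[17] I6 writes R0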